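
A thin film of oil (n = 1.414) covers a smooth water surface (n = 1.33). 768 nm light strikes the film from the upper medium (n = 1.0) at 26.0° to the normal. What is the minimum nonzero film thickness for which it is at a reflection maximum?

At the upper boundary (n = 1.0 to n = 1.414) the reflected ray undergoes a half-wave phase shift.
At the lower boundary (n = 1.414 to n = 1.33) the reflected ray undergoes no phase shift.
Net: one phase inversion between the two reflected rays.
So the condition for constructive reflection is 2 n t cos θ_r = (m + ½) λ.
Snell's law: 1.0 sin 26.0° = 1.414 sin θ_r → sin θ_r = 0.310, cos θ_r = 0.951.
Minimum at m = 0: t = λ / (4 n cos θ_r) = 768 / (4 × 1.414 × 0.951) = 143 nm.

143 nm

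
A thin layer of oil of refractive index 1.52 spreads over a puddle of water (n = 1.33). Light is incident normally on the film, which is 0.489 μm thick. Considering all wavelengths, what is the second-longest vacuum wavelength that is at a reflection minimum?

743 nm

Ray reflecting at the top interface goes from n = 1.0 toward n = 1.52: a half-wave phase shift.
Ray reflecting at the bottom interface goes from n = 1.52 toward n = 1.33: no phase shift.
Net: one phase inversion between the two reflected rays.
So the condition for destructive reflection is 2 n t = m λ.
λ = 2 n t / m. The second-longest wavelength is m = 2: λ = 2 × 1.52 × 489 / 2.00 = 743 nm.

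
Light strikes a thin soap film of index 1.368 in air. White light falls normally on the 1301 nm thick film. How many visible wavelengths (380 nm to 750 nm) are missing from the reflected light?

At the upper boundary (n = 1.0 to n = 1.368) the reflected ray undergoes a half-wave phase shift.
At the lower boundary (n = 1.368 to n = 1.0) the reflected ray undergoes no phase shift.
Net: one phase inversion between the two reflected rays.
With one net inversion, destructive interference in reflection requires 2 n t = m λ.
λ = 2 n t / m = 3560 / m nm.
m=4: 890 nm (IR); m=5: 712 nm (visible); m=6: 593 nm (visible); m=7: 509 nm (visible); m=8: 445 nm (visible); m=9: 396 nm (visible); m=10: 356 nm (UV).

5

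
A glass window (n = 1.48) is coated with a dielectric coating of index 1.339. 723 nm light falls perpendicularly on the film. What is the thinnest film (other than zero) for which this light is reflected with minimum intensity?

Top surface (1.0 → 1.339): reflection off a higher-index medium gives a half-wave phase shift.
Bottom surface (1.339 → 1.48): reflection off a higher-index medium gives a half-wave phase shift.
Zero or two π shifts → no net half-wave offset.
With no net inversion, destructive interference in reflection requires 2 n t = (m + ½) λ.
Minimum at m = 0: t = λ / (4 n) = 723 / (4 × 1.339) = 135 nm.

135 nm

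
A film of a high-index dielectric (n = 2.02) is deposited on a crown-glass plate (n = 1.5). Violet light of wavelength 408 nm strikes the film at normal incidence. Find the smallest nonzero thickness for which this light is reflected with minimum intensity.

Top surface (1.0 → 2.02): reflection off a higher-index medium gives a half-wave phase shift.
At the lower boundary (n = 2.02 to n = 1.5) the reflected ray undergoes no phase shift.
Net: one phase inversion between the two reflected rays.
For weak reflection here: 2 n t = m λ.
The smallest nonzero thickness corresponds to m = 1: t = m λ / (2 n) = 1.00 × 408 / (2 × 2.02) = 101 nm.

101 nm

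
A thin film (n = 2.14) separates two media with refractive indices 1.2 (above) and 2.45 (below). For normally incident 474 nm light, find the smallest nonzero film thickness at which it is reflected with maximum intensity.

111 nm

Top surface (1.2 → 2.14): reflection off a higher-index medium gives a half-wave phase shift.
Bottom surface (2.14 → 2.45): reflection off a higher-index medium gives a half-wave phase shift.
Zero or two π shifts → no net half-wave offset.
So the condition for constructive reflection is 2 n t = m λ.
Minimum nonzero at m = 1: t = λ / (2 n) = 474 / (2 × 2.14) = 111 nm.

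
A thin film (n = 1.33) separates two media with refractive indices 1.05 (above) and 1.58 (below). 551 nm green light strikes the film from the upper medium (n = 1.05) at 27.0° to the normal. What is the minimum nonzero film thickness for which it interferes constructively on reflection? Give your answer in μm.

0.222 μm

Ray reflecting at the top interface goes from n = 1.05 toward n = 1.33: a half-wave phase shift.
Bottom surface (1.33 → 1.58): reflection off a higher-index medium gives a half-wave phase shift.
Net: no relative phase inversion (both shifts match).
So the condition for constructive reflection is 2 n t cos θ_r = m λ.
Snell's law: 1.05 sin 27.0° = 1.33 sin θ_r → sin θ_r = 0.358, cos θ_r = 0.934.
Minimum nonzero at m = 1: t = λ / (2 n cos θ_r) = 551 / (2 × 1.33 × 0.934) = 222 nm.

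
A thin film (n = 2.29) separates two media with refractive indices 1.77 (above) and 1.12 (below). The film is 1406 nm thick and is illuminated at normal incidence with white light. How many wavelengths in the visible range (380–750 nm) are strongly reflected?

8

Top surface (1.77 → 2.29): reflection off a higher-index medium gives a half-wave phase shift.
At the lower boundary (n = 2.29 to n = 1.12) the reflected ray undergoes no phase shift.
Net: one phase inversion between the two reflected rays.
So the condition for constructive reflection is 2 n t = (m + ½) λ.
λ = 2 n t / (m + ½) = 6439 / (m + ½) nm.
m=8: 758 nm (IR); m=9: 678 nm (visible); m=10: 613 nm (visible); m=11: 560 nm (visible); m=12: 515 nm (visible); m=13: 477 nm (visible); m=14: 444 nm (visible); m=15: 415 nm (visible); m=16: 390 nm (visible); m=17: 368 nm (UV).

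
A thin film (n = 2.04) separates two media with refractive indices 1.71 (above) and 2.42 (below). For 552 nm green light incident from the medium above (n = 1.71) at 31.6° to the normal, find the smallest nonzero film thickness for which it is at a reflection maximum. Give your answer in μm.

0.151 μm

Ray reflecting at the top interface goes from n = 1.71 toward n = 2.04: a half-wave phase shift.
At the lower boundary (n = 2.04 to n = 2.42) the reflected ray undergoes a half-wave phase shift.
The two reflections carry the same phase change, so no net offset.
For maximum reflection here: 2 n t cos θ_r = m λ.
Snell's law: 1.71 sin 31.6° = 2.04 sin θ_r → sin θ_r = 0.439, cos θ_r = 0.898.
Minimum nonzero at m = 1: t = λ / (2 n cos θ_r) = 552 / (2 × 2.04 × 0.898) = 151 nm.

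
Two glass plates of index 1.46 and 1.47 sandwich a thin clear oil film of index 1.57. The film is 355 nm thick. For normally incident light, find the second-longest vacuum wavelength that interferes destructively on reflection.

557 nm

Ray reflecting at the top interface goes from n = 1.46 toward n = 1.57: a half-wave phase shift.
At the lower boundary (n = 1.57 to n = 1.47) the reflected ray undergoes no phase shift.
The two reflections differ by half a wavelength.
So the condition for destructive reflection is 2 n t = m λ.
λ = 2 n t / m. The second-longest wavelength is m = 2: λ = 2 × 1.57 × 355 / 2.00 = 557 nm.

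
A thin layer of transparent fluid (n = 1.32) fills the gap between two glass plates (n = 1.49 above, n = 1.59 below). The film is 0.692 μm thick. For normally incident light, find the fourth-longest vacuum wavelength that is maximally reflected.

Ray reflecting at the top interface goes from n = 1.49 toward n = 1.32: no phase shift.
Ray reflecting at the bottom interface goes from n = 1.32 toward n = 1.59: a half-wave phase shift.
Exactly one π shift → a net half-wave offset.
For maximum reflection here: 2 n t = (m + ½) λ.
λ = 2 n t / (m + ½). The fourth-longest wavelength is m = 3: λ = 2 × 1.32 × 692 / 3.50 = 522 nm.

522 nm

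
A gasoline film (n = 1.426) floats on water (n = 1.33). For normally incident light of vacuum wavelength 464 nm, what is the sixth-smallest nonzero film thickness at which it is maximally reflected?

895 nm

Ray reflecting at the top interface goes from n = 1.0 toward n = 1.426: a half-wave phase shift.
At the lower boundary (n = 1.426 to n = 1.33) the reflected ray undergoes no phase shift.
Net: one phase inversion between the two reflected rays.
So the condition for constructive reflection is 2 n t = (m + ½) λ.
The sixth-smallest nonzero thickness corresponds to m = 5: t = (m + ½) λ / (2 n) = 5.50 × 464 / (2 × 1.426) = 895 nm.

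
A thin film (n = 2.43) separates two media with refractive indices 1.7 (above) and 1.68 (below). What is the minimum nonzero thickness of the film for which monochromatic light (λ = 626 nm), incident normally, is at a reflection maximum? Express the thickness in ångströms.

Top surface (1.7 → 2.43): reflection off a higher-index medium gives a half-wave phase shift.
Bottom surface (2.43 → 1.68): reflection off a lower-index medium gives no phase shift.
Exactly one π shift → a net half-wave offset.
So the condition for constructive reflection is 2 n t = (m + ½) λ.
Minimum at m = 0: t = λ / (4 n) = 626 / (4 × 2.43) = 64.4 nm.

644 Å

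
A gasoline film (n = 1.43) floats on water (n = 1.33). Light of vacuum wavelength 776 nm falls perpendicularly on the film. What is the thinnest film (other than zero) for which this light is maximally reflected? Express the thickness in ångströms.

Ray reflecting at the top interface goes from n = 1.0 toward n = 1.43: a half-wave phase shift.
Ray reflecting at the bottom interface goes from n = 1.43 toward n = 1.33: no phase shift.
The two reflections differ by half a wavelength.
So the condition for constructive reflection is 2 n t = (m + ½) λ.
Minimum at m = 0: t = λ / (4 n) = 776 / (4 × 1.43) = 136 nm.

1357 Å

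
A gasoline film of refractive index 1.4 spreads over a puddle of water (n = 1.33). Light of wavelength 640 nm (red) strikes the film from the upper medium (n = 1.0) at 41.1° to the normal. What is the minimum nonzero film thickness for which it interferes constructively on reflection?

Ray reflecting at the top interface goes from n = 1.0 toward n = 1.4: a half-wave phase shift.
Ray reflecting at the bottom interface goes from n = 1.4 toward n = 1.33: no phase shift.
The two reflections differ by half a wavelength.
For strong reflection here: 2 n t cos θ_r = (m + ½) λ.
Snell's law: 1.0 sin 41.1° = 1.4 sin θ_r → sin θ_r = 0.470, cos θ_r = 0.883.
Minimum at m = 0: t = λ / (4 n cos θ_r) = 640 / (4 × 1.4 × 0.883) = 129 nm.

129 nm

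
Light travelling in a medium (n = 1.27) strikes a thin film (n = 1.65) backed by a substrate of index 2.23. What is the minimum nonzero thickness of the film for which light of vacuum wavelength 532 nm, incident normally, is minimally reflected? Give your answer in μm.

Ray reflecting at the top interface goes from n = 1.27 toward n = 1.65: a half-wave phase shift.
Bottom surface (1.65 → 2.23): reflection off a higher-index medium gives a half-wave phase shift.
Net: no relative phase inversion (both shifts match).
For minimum reflection here: 2 n t = (m + ½) λ.
Minimum at m = 0: t = λ / (4 n) = 532 / (4 × 1.65) = 80.6 nm.

0.0806 μm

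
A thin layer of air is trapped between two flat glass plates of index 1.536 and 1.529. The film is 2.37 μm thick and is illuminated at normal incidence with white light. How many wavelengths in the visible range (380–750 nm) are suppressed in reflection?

6

At the upper boundary (n = 1.536 to n = 1.0) the reflected ray undergoes no phase shift.
Ray reflecting at the bottom interface goes from n = 1.0 toward n = 1.529: a half-wave phase shift.
The two reflections differ by half a wavelength.
So the condition for destructive reflection is 2 n t = m λ.
λ = 2 n t / m = 4740 / m nm.
m=6: 790 nm (IR); m=7: 677 nm (visible); m=8: 593 nm (visible); m=9: 527 nm (visible); m=10: 474 nm (visible); m=11: 431 nm (visible); m=12: 395 nm (visible); m=13: 365 nm (UV).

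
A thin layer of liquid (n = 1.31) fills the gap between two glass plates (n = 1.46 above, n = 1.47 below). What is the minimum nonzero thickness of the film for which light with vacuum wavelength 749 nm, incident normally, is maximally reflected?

Ray reflecting at the top interface goes from n = 1.46 toward n = 1.31: no phase shift.
Ray reflecting at the bottom interface goes from n = 1.31 toward n = 1.47: a half-wave phase shift.
Exactly one π shift → a net half-wave offset.
So the condition for constructive reflection is 2 n t = (m + ½) λ.
Minimum at m = 0: t = λ / (4 n) = 749 / (4 × 1.31) = 143 nm.

143 nm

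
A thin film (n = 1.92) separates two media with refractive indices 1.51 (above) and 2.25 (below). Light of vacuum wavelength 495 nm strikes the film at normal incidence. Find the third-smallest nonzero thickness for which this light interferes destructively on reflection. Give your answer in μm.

Ray reflecting at the top interface goes from n = 1.51 toward n = 1.92: a half-wave phase shift.
At the lower boundary (n = 1.92 to n = 2.25) the reflected ray undergoes a half-wave phase shift.
Zero or two π shifts → no net half-wave offset.
With no net inversion, destructive interference in reflection requires 2 n t = (m + ½) λ.
The third-smallest nonzero thickness corresponds to m = 2: t = (m + ½) λ / (2 n) = 2.50 × 495 / (2 × 1.92) = 322 nm.

0.322 μm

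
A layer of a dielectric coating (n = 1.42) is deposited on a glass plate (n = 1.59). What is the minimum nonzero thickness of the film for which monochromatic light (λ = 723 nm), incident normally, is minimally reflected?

Top surface (1.0 → 1.42): reflection off a higher-index medium gives a half-wave phase shift.
At the lower boundary (n = 1.42 to n = 1.59) the reflected ray undergoes a half-wave phase shift.
The two reflections carry the same phase change, so no net offset.
With no net inversion, destructive interference in reflection requires 2 n t = (m + ½) λ.
Minimum at m = 0: t = λ / (4 n) = 723 / (4 × 1.42) = 127 nm.

127 nm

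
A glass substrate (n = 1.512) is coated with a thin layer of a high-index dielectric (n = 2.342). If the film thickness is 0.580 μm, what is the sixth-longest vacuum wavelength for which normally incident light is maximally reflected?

Ray reflecting at the top interface goes from n = 1.0 toward n = 2.342: a half-wave phase shift.
Bottom surface (2.342 → 1.512): reflection off a lower-index medium gives no phase shift.
Exactly one π shift → a net half-wave offset.
With one net inversion, constructive interference in reflection requires 2 n t = (m + ½) λ.
λ = 2 n t / (m + ½). The sixth-longest wavelength is m = 5: λ = 2 × 2.342 × 580 / 5.50 = 494 nm.

494 nm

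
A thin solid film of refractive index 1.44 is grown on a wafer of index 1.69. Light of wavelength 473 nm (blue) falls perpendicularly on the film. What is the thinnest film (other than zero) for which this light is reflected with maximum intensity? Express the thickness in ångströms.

1642 Å

Ray reflecting at the top interface goes from n = 1.0 toward n = 1.44: a half-wave phase shift.
Bottom surface (1.44 → 1.69): reflection off a higher-index medium gives a half-wave phase shift.
Net: no relative phase inversion (both shifts match).
With no net inversion, constructive interference in reflection requires 2 n t = m λ.
Minimum nonzero at m = 1: t = λ / (2 n) = 473 / (2 × 1.44) = 164 nm.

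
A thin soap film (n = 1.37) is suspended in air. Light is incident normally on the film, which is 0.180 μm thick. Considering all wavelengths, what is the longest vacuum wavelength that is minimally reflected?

Top surface (1.0 → 1.37): reflection off a higher-index medium gives a half-wave phase shift.
Ray reflecting at the bottom interface goes from n = 1.37 toward n = 1.0: no phase shift.
Exactly one π shift → a net half-wave offset.
So the condition for destructive reflection is 2 n t = m λ.
λ = 2 n t / m. The longest wavelength is m = 1: λ = 2 × 1.37 × 180 / 1.00 = 493 nm.

493 nm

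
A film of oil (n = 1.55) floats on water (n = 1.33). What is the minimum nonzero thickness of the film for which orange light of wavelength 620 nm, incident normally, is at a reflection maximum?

At the upper boundary (n = 1.0 to n = 1.55) the reflected ray undergoes a half-wave phase shift.
Ray reflecting at the bottom interface goes from n = 1.55 toward n = 1.33: no phase shift.
Net: one phase inversion between the two reflected rays.
So the condition for constructive reflection is 2 n t = (m + ½) λ.
Minimum at m = 0: t = λ / (4 n) = 620 / (4 × 1.55) = 100 nm.

100 nm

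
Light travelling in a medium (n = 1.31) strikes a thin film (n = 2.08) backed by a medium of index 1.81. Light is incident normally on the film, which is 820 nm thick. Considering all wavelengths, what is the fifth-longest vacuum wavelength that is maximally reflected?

At the upper boundary (n = 1.31 to n = 2.08) the reflected ray undergoes a half-wave phase shift.
At the lower boundary (n = 2.08 to n = 1.81) the reflected ray undergoes no phase shift.
Exactly one π shift → a net half-wave offset.
For maximum reflection here: 2 n t = (m + ½) λ.
λ = 2 n t / (m + ½). The fifth-longest wavelength is m = 4: λ = 2 × 2.08 × 820 / 4.50 = 758 nm.

758 nm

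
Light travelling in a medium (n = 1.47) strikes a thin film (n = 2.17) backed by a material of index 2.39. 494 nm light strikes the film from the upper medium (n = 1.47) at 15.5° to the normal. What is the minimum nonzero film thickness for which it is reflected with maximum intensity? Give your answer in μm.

0.116 μm

Top surface (1.47 → 2.17): reflection off a higher-index medium gives a half-wave phase shift.
At the lower boundary (n = 2.17 to n = 2.39) the reflected ray undergoes a half-wave phase shift.
Zero or two π shifts → no net half-wave offset.
With no net inversion, constructive interference in reflection requires 2 n t cos θ_r = m λ.
Snell's law: 1.47 sin 15.5° = 2.17 sin θ_r → sin θ_r = 0.181, cos θ_r = 0.983.
Minimum nonzero at m = 1: t = λ / (2 n cos θ_r) = 494 / (2 × 2.17 × 0.983) = 116 nm.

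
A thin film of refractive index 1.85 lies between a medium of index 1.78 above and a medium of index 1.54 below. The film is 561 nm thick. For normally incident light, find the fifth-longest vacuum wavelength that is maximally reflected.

461 nm

Ray reflecting at the top interface goes from n = 1.78 toward n = 1.85: a half-wave phase shift.
Ray reflecting at the bottom interface goes from n = 1.85 toward n = 1.54: no phase shift.
Net: one phase inversion between the two reflected rays.
So the condition for constructive reflection is 2 n t = (m + ½) λ.
λ = 2 n t / (m + ½). The fifth-longest wavelength is m = 4: λ = 2 × 1.85 × 561 / 4.50 = 461 nm.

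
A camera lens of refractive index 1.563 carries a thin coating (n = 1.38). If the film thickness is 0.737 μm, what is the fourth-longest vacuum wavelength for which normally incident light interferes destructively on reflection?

581 nm

Ray reflecting at the top interface goes from n = 1.0 toward n = 1.38: a half-wave phase shift.
Ray reflecting at the bottom interface goes from n = 1.38 toward n = 1.563: a half-wave phase shift.
Net: no relative phase inversion (both shifts match).
So the condition for destructive reflection is 2 n t = (m + ½) λ.
λ = 2 n t / (m + ½). The fourth-longest wavelength is m = 3: λ = 2 × 1.38 × 737 / 3.50 = 581 nm.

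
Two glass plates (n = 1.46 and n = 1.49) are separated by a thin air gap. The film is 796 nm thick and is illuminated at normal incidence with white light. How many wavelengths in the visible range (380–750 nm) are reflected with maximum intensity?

At the upper boundary (n = 1.46 to n = 1.0) the reflected ray undergoes no phase shift.
At the lower boundary (n = 1.0 to n = 1.49) the reflected ray undergoes a half-wave phase shift.
Exactly one π shift → a net half-wave offset.
So the condition for constructive reflection is 2 n t = (m + ½) λ.
λ = 2 n t / (m + ½) = 1592 / (m + ½) nm.
m=1: 1061 nm (IR); m=2: 637 nm (visible); m=3: 455 nm (visible); m=4: 354 nm (UV).

2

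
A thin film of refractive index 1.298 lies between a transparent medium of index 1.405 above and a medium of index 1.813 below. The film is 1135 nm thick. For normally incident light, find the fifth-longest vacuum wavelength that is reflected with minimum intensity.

589 nm

Ray reflecting at the top interface goes from n = 1.405 toward n = 1.298: no phase shift.
At the lower boundary (n = 1.298 to n = 1.813) the reflected ray undergoes a half-wave phase shift.
Net: one phase inversion between the two reflected rays.
With one net inversion, destructive interference in reflection requires 2 n t = m λ.
λ = 2 n t / m. The fifth-longest wavelength is m = 5: λ = 2 × 1.298 × 1135 / 5.00 = 589 nm.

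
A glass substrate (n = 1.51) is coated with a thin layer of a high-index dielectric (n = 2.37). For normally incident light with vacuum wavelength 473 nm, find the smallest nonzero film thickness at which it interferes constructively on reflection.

At the upper boundary (n = 1.0 to n = 2.37) the reflected ray undergoes a half-wave phase shift.
At the lower boundary (n = 2.37 to n = 1.51) the reflected ray undergoes no phase shift.
Exactly one π shift → a net half-wave offset.
For maximum reflection here: 2 n t = (m + ½) λ.
Minimum at m = 0: t = λ / (4 n) = 473 / (4 × 2.37) = 49.9 nm.

49.9 nm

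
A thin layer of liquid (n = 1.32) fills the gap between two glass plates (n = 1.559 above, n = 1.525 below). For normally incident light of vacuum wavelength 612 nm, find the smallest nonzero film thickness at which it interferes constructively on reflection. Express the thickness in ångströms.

At the upper boundary (n = 1.559 to n = 1.32) the reflected ray undergoes no phase shift.
Bottom surface (1.32 → 1.525): reflection off a higher-index medium gives a half-wave phase shift.
Net: one phase inversion between the two reflected rays.
For maximum reflection here: 2 n t = (m + ½) λ.
Minimum at m = 0: t = λ / (4 n) = 612 / (4 × 1.32) = 116 nm.

1159 Å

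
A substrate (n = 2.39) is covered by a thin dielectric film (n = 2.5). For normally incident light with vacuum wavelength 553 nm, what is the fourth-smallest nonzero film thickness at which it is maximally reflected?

At the upper boundary (n = 1.0 to n = 2.5) the reflected ray undergoes a half-wave phase shift.
At the lower boundary (n = 2.5 to n = 2.39) the reflected ray undergoes no phase shift.
The two reflections differ by half a wavelength.
For bright reflection here: 2 n t = (m + ½) λ.
The fourth-smallest nonzero thickness corresponds to m = 3: t = (m + ½) λ / (2 n) = 3.50 × 553 / (2 × 2.5) = 387 nm.

387 nm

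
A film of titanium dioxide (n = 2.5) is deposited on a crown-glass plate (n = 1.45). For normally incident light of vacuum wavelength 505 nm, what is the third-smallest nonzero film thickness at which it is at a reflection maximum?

253 nm

Top surface (1.0 → 2.5): reflection off a higher-index medium gives a half-wave phase shift.
Bottom surface (2.5 → 1.45): reflection off a lower-index medium gives no phase shift.
Net: one phase inversion between the two reflected rays.
With one net inversion, constructive interference in reflection requires 2 n t = (m + ½) λ.
The third-smallest nonzero thickness corresponds to m = 2: t = (m + ½) λ / (2 n) = 2.50 × 505 / (2 × 2.5) = 253 nm.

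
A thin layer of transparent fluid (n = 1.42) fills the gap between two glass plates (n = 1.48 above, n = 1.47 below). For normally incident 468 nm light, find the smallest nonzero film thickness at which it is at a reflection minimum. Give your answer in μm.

0.165 μm

Top surface (1.48 → 1.42): reflection off a lower-index medium gives no phase shift.
Ray reflecting at the bottom interface goes from n = 1.42 toward n = 1.47: a half-wave phase shift.
The two reflections differ by half a wavelength.
For dark reflection here: 2 n t = m λ.
Minimum nonzero at m = 1: t = λ / (2 n) = 468 / (2 × 1.42) = 165 nm.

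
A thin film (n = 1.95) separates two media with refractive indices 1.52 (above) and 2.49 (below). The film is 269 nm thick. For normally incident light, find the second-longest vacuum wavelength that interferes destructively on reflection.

699 nm

Top surface (1.52 → 1.95): reflection off a higher-index medium gives a half-wave phase shift.
Bottom surface (1.95 → 2.49): reflection off a higher-index medium gives a half-wave phase shift.
Zero or two π shifts → no net half-wave offset.
For dark reflection here: 2 n t = (m + ½) λ.
λ = 2 n t / (m + ½). The second-longest wavelength is m = 1: λ = 2 × 1.95 × 269 / 1.50 = 699 nm.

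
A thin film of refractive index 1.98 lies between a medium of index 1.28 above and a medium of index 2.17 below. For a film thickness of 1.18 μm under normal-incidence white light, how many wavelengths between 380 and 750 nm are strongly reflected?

At the upper boundary (n = 1.28 to n = 1.98) the reflected ray undergoes a half-wave phase shift.
Bottom surface (1.98 → 2.17): reflection off a higher-index medium gives a half-wave phase shift.
The two reflections carry the same phase change, so no net offset.
So the condition for constructive reflection is 2 n t = m λ.
λ = 2 n t / m = 4673 / m nm.
m=6: 779 nm (IR); m=7: 668 nm (visible); m=8: 584 nm (visible); m=9: 519 nm (visible); m=10: 467 nm (visible); m=11: 425 nm (visible); m=12: 389 nm (visible); m=13: 359 nm (UV).

6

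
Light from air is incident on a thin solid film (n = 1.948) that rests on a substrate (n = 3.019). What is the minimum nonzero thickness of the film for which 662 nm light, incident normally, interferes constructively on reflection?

Top surface (1.0 → 1.948): reflection off a higher-index medium gives a half-wave phase shift.
Ray reflecting at the bottom interface goes from n = 1.948 toward n = 3.019: a half-wave phase shift.
The two reflections carry the same phase change, so no net offset.
With no net inversion, constructive interference in reflection requires 2 n t = m λ.
Minimum nonzero at m = 1: t = λ / (2 n) = 662 / (2 × 1.948) = 170 nm.

170 nm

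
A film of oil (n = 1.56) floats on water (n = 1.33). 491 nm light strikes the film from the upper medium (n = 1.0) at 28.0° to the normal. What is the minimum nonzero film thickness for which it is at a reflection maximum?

82.5 nm

Ray reflecting at the top interface goes from n = 1.0 toward n = 1.56: a half-wave phase shift.
Ray reflecting at the bottom interface goes from n = 1.56 toward n = 1.33: no phase shift.
Exactly one π shift → a net half-wave offset.
With one net inversion, constructive interference in reflection requires 2 n t cos θ_r = (m + ½) λ.
Snell's law: 1.0 sin 28.0° = 1.56 sin θ_r → sin θ_r = 0.301, cos θ_r = 0.954.
Minimum at m = 0: t = λ / (4 n cos θ_r) = 491 / (4 × 1.56 × 0.954) = 82.5 nm.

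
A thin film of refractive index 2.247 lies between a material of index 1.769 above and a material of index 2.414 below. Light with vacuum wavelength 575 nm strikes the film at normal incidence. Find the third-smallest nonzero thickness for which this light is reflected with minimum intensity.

At the upper boundary (n = 1.769 to n = 2.247) the reflected ray undergoes a half-wave phase shift.
Bottom surface (2.247 → 2.414): reflection off a higher-index medium gives a half-wave phase shift.
The two reflections carry the same phase change, so no net offset.
For weak reflection here: 2 n t = (m + ½) λ.
The third-smallest nonzero thickness corresponds to m = 2: t = (m + ½) λ / (2 n) = 2.50 × 575 / (2 × 2.247) = 320 nm.

320 nm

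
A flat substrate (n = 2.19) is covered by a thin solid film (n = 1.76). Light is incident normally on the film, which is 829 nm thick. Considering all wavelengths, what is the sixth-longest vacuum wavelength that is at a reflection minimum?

Top surface (1.0 → 1.76): reflection off a higher-index medium gives a half-wave phase shift.
Ray reflecting at the bottom interface goes from n = 1.76 toward n = 2.19: a half-wave phase shift.
Net: no relative phase inversion (both shifts match).
With no net inversion, destructive interference in reflection requires 2 n t = (m + ½) λ.
λ = 2 n t / (m + ½). The sixth-longest wavelength is m = 5: λ = 2 × 1.76 × 829 / 5.50 = 531 nm.

531 nm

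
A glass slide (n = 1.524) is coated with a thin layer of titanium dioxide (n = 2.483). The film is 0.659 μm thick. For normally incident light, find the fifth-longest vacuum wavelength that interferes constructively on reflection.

At the upper boundary (n = 1.0 to n = 2.483) the reflected ray undergoes a half-wave phase shift.
At the lower boundary (n = 2.483 to n = 1.524) the reflected ray undergoes no phase shift.
The two reflections differ by half a wavelength.
With one net inversion, constructive interference in reflection requires 2 n t = (m + ½) λ.
λ = 2 n t / (m + ½). The fifth-longest wavelength is m = 4: λ = 2 × 2.483 × 659 / 4.50 = 727 nm.

727 nm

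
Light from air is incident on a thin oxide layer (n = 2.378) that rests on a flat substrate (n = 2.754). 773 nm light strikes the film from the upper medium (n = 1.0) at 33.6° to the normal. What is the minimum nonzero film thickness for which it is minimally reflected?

83.6 nm

Ray reflecting at the top interface goes from n = 1.0 toward n = 2.378: a half-wave phase shift.
At the lower boundary (n = 2.378 to n = 2.754) the reflected ray undergoes a half-wave phase shift.
Net: no relative phase inversion (both shifts match).
With no net inversion, destructive interference in reflection requires 2 n t cos θ_r = (m + ½) λ.
Snell's law: 1.0 sin 33.6° = 2.378 sin θ_r → sin θ_r = 0.233, cos θ_r = 0.973.
Minimum at m = 0: t = λ / (4 n cos θ_r) = 773 / (4 × 2.378 × 0.973) = 83.6 nm.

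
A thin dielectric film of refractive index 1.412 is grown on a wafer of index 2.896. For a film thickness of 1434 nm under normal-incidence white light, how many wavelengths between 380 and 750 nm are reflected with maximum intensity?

5

Top surface (1.0 → 1.412): reflection off a higher-index medium gives a half-wave phase shift.
At the lower boundary (n = 1.412 to n = 2.896) the reflected ray undergoes a half-wave phase shift.
Net: no relative phase inversion (both shifts match).
So the condition for constructive reflection is 2 n t = m λ.
λ = 2 n t / m = 4050 / m nm.
m=5: 810 nm (IR); m=6: 675 nm (visible); m=7: 579 nm (visible); m=8: 506 nm (visible); m=9: 450 nm (visible); m=10: 405 nm (visible); m=11: 368 nm (UV).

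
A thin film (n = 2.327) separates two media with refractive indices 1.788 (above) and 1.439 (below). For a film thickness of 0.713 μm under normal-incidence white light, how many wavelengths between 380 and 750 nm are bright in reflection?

Ray reflecting at the top interface goes from n = 1.788 toward n = 2.327: a half-wave phase shift.
Bottom surface (2.327 → 1.439): reflection off a lower-index medium gives no phase shift.
The two reflections differ by half a wavelength.
With one net inversion, constructive interference in reflection requires 2 n t = (m + ½) λ.
λ = 2 n t / (m + ½) = 3318 / (m + ½) nm.
m=3: 948 nm (IR); m=4: 737 nm (visible); m=5: 603 nm (visible); m=6: 511 nm (visible); m=7: 442 nm (visible); m=8: 390 nm (visible); m=9: 349 nm (UV).

5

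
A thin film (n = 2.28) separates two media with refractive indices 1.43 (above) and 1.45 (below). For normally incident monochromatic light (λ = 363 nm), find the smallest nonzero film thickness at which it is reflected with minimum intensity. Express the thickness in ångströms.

796 Å

Ray reflecting at the top interface goes from n = 1.43 toward n = 2.28: a half-wave phase shift.
At the lower boundary (n = 2.28 to n = 1.45) the reflected ray undergoes no phase shift.
Net: one phase inversion between the two reflected rays.
For dark reflection here: 2 n t = m λ.
Minimum nonzero at m = 1: t = λ / (2 n) = 363 / (2 × 2.28) = 79.6 nm.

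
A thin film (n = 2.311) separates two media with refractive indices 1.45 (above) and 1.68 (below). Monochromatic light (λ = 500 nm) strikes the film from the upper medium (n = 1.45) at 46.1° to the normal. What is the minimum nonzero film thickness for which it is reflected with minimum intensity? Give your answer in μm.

Ray reflecting at the top interface goes from n = 1.45 toward n = 2.311: a half-wave phase shift.
At the lower boundary (n = 2.311 to n = 1.68) the reflected ray undergoes no phase shift.
Net: one phase inversion between the two reflected rays.
So the condition for destructive reflection is 2 n t cos θ_r = m λ.
Snell's law: 1.45 sin 46.1° = 2.311 sin θ_r → sin θ_r = 0.452, cos θ_r = 0.892.
Minimum nonzero at m = 1: t = λ / (2 n cos θ_r) = 500 / (2 × 2.311 × 0.892) = 121 nm.

0.121 μm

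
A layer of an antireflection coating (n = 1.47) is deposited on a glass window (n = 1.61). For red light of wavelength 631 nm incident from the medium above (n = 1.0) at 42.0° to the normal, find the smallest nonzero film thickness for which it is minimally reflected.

Top surface (1.0 → 1.47): reflection off a higher-index medium gives a half-wave phase shift.
Ray reflecting at the bottom interface goes from n = 1.47 toward n = 1.61: a half-wave phase shift.
Net: no relative phase inversion (both shifts match).
So the condition for destructive reflection is 2 n t cos θ_r = (m + ½) λ.
Snell's law: 1.0 sin 42.0° = 1.47 sin θ_r → sin θ_r = 0.455, cos θ_r = 0.890.
Minimum at m = 0: t = λ / (4 n cos θ_r) = 631 / (4 × 1.47 × 0.890) = 121 nm.

121 nm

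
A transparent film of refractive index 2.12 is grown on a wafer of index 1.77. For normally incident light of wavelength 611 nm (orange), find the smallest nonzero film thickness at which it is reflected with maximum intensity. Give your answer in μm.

Top surface (1.0 → 2.12): reflection off a higher-index medium gives a half-wave phase shift.
Bottom surface (2.12 → 1.77): reflection off a lower-index medium gives no phase shift.
Net: one phase inversion between the two reflected rays.
For maximum reflection here: 2 n t = (m + ½) λ.
Minimum at m = 0: t = λ / (4 n) = 611 / (4 × 2.12) = 72.1 nm.

0.0721 μm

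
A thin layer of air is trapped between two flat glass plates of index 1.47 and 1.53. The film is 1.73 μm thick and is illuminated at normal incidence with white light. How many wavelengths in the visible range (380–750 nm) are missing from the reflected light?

At the upper boundary (n = 1.47 to n = 1.0) the reflected ray undergoes no phase shift.
At the lower boundary (n = 1.0 to n = 1.53) the reflected ray undergoes a half-wave phase shift.
Exactly one π shift → a net half-wave offset.
With one net inversion, destructive interference in reflection requires 2 n t = m λ.
λ = 2 n t / m = 3460 / m nm.
m=4: 865 nm (IR); m=5: 692 nm (visible); m=6: 577 nm (visible); m=7: 494 nm (visible); m=8: 433 nm (visible); m=9: 384 nm (visible); m=10: 346 nm (UV).

5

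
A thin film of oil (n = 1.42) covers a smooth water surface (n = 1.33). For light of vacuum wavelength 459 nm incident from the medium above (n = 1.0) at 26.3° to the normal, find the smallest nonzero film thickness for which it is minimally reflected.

170 nm

Top surface (1.0 → 1.42): reflection off a higher-index medium gives a half-wave phase shift.
At the lower boundary (n = 1.42 to n = 1.33) the reflected ray undergoes no phase shift.
The two reflections differ by half a wavelength.
With one net inversion, destructive interference in reflection requires 2 n t cos θ_r = m λ.
Snell's law: 1.0 sin 26.3° = 1.42 sin θ_r → sin θ_r = 0.312, cos θ_r = 0.950.
Minimum nonzero at m = 1: t = λ / (2 n cos θ_r) = 459 / (2 × 1.42 × 0.950) = 170 nm.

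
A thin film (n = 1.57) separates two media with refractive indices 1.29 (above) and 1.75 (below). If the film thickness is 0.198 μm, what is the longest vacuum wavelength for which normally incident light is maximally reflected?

Top surface (1.29 → 1.57): reflection off a higher-index medium gives a half-wave phase shift.
Ray reflecting at the bottom interface goes from n = 1.57 toward n = 1.75: a half-wave phase shift.
Zero or two π shifts → no net half-wave offset.
For bright reflection here: 2 n t = m λ.
λ = 2 n t / m. The longest wavelength is m = 1: λ = 2 × 1.57 × 198 / 1.00 = 622 nm.

622 nm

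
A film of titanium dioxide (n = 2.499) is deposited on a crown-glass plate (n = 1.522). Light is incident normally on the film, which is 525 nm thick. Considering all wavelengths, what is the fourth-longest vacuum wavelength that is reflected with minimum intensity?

At the upper boundary (n = 1.0 to n = 2.499) the reflected ray undergoes a half-wave phase shift.
At the lower boundary (n = 2.499 to n = 1.522) the reflected ray undergoes no phase shift.
Exactly one π shift → a net half-wave offset.
For weak reflection here: 2 n t = m λ.
λ = 2 n t / m. The fourth-longest wavelength is m = 4: λ = 2 × 2.499 × 525 / 4.00 = 656 nm.

656 nm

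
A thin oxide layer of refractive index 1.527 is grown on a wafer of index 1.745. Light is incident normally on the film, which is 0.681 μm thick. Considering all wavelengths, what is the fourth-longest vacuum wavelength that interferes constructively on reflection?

Ray reflecting at the top interface goes from n = 1.0 toward n = 1.527: a half-wave phase shift.
Bottom surface (1.527 → 1.745): reflection off a higher-index medium gives a half-wave phase shift.
Zero or two π shifts → no net half-wave offset.
For maximum reflection here: 2 n t = m λ.
λ = 2 n t / m. The fourth-longest wavelength is m = 4: λ = 2 × 1.527 × 681 / 4.00 = 520 nm.

520 nm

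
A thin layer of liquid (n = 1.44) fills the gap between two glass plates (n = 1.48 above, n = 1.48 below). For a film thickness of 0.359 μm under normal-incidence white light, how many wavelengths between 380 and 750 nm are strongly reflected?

2

At the upper boundary (n = 1.48 to n = 1.44) the reflected ray undergoes no phase shift.
Ray reflecting at the bottom interface goes from n = 1.44 toward n = 1.48: a half-wave phase shift.
Net: one phase inversion between the two reflected rays.
For strong reflection here: 2 n t = (m + ½) λ.
λ = 2 n t / (m + ½) = 1034 / (m + ½) nm.
m=0: 2068 nm (IR); m=1: 689 nm (visible); m=2: 414 nm (visible); m=3: 295 nm (UV).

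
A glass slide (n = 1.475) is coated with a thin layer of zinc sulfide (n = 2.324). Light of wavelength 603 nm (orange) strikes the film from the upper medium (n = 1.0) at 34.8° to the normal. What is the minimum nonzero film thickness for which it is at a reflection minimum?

Ray reflecting at the top interface goes from n = 1.0 toward n = 2.324: a half-wave phase shift.
Bottom surface (2.324 → 1.475): reflection off a lower-index medium gives no phase shift.
Exactly one π shift → a net half-wave offset.
For minimum reflection here: 2 n t cos θ_r = m λ.
Snell's law: 1.0 sin 34.8° = 2.324 sin θ_r → sin θ_r = 0.246, cos θ_r = 0.969.
Minimum nonzero at m = 1: t = λ / (2 n cos θ_r) = 603 / (2 × 2.324 × 0.969) = 134 nm.

134 nm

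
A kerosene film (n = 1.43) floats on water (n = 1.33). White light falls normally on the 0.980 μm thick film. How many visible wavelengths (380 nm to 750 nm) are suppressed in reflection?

Top surface (1.0 → 1.43): reflection off a higher-index medium gives a half-wave phase shift.
At the lower boundary (n = 1.43 to n = 1.33) the reflected ray undergoes no phase shift.
Net: one phase inversion between the two reflected rays.
With one net inversion, destructive interference in reflection requires 2 n t = m λ.
λ = 2 n t / m = 2803 / m nm.
m=3: 934 nm (IR); m=4: 701 nm (visible); m=5: 561 nm (visible); m=6: 467 nm (visible); m=7: 400 nm (visible); m=8: 350 nm (UV).

4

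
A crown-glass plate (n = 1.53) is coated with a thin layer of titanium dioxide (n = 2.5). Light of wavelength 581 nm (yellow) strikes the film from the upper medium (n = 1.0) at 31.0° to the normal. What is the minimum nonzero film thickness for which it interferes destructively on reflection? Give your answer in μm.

At the upper boundary (n = 1.0 to n = 2.5) the reflected ray undergoes a half-wave phase shift.
At the lower boundary (n = 2.5 to n = 1.53) the reflected ray undergoes no phase shift.
The two reflections differ by half a wavelength.
With one net inversion, destructive interference in reflection requires 2 n t cos θ_r = m λ.
Snell's law: 1.0 sin 31.0° = 2.5 sin θ_r → sin θ_r = 0.206, cos θ_r = 0.979.
Minimum nonzero at m = 1: t = λ / (2 n cos θ_r) = 581 / (2 × 2.5 × 0.979) = 119 nm.

0.119 μm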